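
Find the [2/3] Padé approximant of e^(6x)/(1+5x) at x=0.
(222*x**2/65 + 201*x/65 + 1)/(876*x**3/65 - 759*x**2/65 + 136*x/65 + 1)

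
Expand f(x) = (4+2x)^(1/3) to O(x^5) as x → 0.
2**(2/3) + 2**(2/3)*x/6 - 2**(2/3)*x**2/36 + 5*2**(2/3)*x**3/648 - 5*2**(2/3)*x**4/1944 + O(x**5)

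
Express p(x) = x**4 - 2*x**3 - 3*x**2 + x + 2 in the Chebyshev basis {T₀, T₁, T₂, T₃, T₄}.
(7/8)T₀ + (-1/2)T₁ - T₂ + (-1/2)T₃ + (1/8)T₄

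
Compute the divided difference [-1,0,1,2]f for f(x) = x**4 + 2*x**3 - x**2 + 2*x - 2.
4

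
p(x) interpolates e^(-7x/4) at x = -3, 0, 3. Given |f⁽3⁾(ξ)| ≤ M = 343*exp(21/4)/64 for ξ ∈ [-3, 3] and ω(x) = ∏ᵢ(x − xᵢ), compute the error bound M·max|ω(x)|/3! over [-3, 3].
343*sqrt(3)*exp(21/4)/64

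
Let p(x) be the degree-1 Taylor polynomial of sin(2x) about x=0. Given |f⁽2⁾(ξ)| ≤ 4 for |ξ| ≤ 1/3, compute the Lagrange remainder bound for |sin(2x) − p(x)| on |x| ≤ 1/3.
2/9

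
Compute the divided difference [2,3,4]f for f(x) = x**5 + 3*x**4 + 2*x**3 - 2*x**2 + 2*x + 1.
466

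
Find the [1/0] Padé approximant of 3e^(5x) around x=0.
15*x + 3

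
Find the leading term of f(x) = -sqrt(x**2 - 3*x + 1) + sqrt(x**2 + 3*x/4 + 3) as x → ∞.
15/8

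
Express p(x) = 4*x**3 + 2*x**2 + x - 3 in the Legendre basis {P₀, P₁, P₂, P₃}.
(-7/3)P₀ + (17/5)P₁ + (4/3)P₂ + (8/5)P₃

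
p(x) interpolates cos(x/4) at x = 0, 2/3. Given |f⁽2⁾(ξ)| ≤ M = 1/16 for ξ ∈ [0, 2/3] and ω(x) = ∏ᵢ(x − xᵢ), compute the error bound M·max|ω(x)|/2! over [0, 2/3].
1/288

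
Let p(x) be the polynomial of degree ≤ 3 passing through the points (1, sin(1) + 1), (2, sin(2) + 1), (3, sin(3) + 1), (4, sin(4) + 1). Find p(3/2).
sin(4)/16 - 5*sin(3)/16 + 5*sin(1)/16 + 15*sin(2)/16 + 1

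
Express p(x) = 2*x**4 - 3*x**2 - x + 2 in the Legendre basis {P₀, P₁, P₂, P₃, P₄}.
(7/5)P₀ - P₁ + (-6/7)P₂ + (16/35)P₄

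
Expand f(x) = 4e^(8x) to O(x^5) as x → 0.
4 + 32*x + 128*x**2 + 1024*x**3/3 + 2048*x**4/3 + O(x**5)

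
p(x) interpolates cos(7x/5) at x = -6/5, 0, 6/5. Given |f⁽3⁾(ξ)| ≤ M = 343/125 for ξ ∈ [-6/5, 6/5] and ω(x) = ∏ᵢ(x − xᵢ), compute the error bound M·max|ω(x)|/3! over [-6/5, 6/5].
2744*sqrt(3)/15625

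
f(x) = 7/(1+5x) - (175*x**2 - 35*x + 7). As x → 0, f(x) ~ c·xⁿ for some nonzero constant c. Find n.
3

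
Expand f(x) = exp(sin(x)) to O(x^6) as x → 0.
1 + x + x**2/2 - x**4/8 - x**5/15 + O(x**6)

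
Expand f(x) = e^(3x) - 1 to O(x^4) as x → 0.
3*x + 9*x**2/2 + 9*x**3/2 + O(x**4)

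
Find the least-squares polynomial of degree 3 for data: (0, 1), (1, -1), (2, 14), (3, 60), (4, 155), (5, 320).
47/63 + (-454/189)x + (-55/36)x² + (319/108)x³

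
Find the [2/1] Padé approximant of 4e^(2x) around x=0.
(8*x**2/3 + 16*x/3 + 4)/(1 - 2*x/3)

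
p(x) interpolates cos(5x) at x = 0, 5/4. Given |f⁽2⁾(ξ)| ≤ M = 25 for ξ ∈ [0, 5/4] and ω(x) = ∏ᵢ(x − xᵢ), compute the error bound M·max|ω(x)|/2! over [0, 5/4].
625/128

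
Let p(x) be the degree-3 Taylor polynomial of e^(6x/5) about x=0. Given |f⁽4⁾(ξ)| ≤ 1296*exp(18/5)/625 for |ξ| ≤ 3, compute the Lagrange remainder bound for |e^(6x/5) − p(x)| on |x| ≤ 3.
4374*exp(18/5)/625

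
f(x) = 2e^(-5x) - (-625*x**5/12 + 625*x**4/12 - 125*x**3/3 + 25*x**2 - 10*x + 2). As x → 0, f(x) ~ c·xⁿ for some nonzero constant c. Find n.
6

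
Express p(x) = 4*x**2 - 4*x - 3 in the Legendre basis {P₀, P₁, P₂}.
(-5/3)P₀ + (-4)P₁ + (8/3)P₂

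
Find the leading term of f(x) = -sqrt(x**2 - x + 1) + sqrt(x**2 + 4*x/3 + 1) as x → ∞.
7/6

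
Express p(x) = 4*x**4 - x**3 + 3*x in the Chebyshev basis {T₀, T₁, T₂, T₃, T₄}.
(3/2)T₀ + (9/4)T₁ + (2)T₂ + (-1/4)T₃ + (1/2)T₄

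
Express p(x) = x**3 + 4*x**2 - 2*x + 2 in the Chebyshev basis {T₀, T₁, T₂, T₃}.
(4)T₀ + (-5/4)T₁ + (2)T₂ + (1/4)T₃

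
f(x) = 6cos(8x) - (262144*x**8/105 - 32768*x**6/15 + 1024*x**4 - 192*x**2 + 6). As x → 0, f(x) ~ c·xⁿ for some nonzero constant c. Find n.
10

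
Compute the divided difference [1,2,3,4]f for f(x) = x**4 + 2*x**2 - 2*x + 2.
10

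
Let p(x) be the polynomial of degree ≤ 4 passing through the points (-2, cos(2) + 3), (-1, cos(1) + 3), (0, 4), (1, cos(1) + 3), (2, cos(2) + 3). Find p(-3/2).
15*cos(2)/64 + 21*cos(1)/16 + 157/64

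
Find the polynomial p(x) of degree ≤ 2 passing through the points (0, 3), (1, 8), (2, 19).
3*x**2 + 2*x + 3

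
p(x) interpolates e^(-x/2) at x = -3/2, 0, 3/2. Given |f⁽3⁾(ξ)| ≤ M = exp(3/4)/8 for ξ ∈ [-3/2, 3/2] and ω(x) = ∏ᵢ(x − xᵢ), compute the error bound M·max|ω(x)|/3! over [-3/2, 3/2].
sqrt(3)*exp(3/4)/64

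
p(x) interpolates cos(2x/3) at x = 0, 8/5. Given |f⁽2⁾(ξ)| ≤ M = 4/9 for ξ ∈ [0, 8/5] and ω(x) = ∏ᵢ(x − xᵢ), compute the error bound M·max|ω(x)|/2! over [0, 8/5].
32/225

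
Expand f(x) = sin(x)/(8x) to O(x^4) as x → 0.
1/8 - x**2/48 + O(x**4)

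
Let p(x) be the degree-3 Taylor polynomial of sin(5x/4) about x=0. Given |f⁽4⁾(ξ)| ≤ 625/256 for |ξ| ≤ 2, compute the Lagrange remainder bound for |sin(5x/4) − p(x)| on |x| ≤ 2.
625/384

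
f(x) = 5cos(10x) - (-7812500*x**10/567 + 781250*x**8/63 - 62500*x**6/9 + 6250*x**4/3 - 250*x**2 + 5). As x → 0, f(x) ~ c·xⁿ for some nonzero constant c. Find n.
12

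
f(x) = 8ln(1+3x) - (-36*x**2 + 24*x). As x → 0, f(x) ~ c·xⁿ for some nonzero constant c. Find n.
3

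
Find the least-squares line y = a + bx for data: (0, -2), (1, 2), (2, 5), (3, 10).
a = -21/10, b = 39/10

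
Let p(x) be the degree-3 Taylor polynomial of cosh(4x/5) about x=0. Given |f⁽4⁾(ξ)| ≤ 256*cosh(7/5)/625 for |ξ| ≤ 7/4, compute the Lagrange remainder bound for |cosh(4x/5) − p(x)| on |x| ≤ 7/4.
2401*cosh(7/5)/15000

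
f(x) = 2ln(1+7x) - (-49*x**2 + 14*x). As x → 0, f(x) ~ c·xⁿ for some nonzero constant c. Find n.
3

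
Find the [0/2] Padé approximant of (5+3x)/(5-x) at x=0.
1/(12*x**2/25 - 4*x/5 + 1)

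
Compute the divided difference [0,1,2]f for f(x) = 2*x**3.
6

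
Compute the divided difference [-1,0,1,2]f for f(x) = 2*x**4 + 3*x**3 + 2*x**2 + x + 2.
7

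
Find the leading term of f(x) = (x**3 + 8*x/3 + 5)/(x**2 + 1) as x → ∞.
x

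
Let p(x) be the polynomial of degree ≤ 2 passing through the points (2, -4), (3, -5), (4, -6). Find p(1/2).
-5/2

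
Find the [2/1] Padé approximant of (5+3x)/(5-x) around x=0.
(3*x/5 + 1)/(1 - x/5)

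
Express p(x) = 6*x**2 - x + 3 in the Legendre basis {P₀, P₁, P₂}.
(5)P₀ - P₁ + (4)P₂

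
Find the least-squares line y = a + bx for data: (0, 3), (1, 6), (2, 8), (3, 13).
a = 27/10, b = 16/5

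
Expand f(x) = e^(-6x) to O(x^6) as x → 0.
1 - 6*x + 18*x**2 - 36*x**3 + 54*x**4 - 324*x**5/5 + O(x**6)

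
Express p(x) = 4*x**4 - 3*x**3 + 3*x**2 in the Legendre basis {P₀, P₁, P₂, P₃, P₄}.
(9/5)P₀ + (-9/5)P₁ + (30/7)P₂ + (-6/5)P₃ + (32/35)P₄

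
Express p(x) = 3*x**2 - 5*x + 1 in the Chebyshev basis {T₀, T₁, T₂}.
(5/2)T₀ + (-5)T₁ + (3/2)T₂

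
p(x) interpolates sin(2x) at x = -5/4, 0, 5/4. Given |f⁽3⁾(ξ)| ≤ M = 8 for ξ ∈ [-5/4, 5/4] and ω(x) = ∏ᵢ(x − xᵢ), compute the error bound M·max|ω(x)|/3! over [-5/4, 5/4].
125*sqrt(3)/216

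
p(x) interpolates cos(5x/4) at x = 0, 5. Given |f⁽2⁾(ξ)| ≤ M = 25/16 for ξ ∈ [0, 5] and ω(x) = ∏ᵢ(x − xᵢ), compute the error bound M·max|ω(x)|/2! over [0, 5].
625/128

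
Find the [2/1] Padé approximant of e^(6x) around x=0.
(6*x**2 + 4*x + 1)/(1 - 2*x)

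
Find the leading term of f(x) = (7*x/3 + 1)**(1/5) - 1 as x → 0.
7*x/15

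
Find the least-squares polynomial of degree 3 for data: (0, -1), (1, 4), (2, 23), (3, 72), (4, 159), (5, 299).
-19/21 + (97/126)x + (143/84)x² + (73/36)x³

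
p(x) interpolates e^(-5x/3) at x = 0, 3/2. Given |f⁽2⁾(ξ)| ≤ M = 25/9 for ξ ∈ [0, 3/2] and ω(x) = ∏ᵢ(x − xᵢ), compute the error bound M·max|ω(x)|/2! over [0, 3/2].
25/32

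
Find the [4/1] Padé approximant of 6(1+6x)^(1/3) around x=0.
(32*x**4 - 128*x**3/5 + 144*x**2/5 + 192*x/5 + 6)/(22*x/5 + 1)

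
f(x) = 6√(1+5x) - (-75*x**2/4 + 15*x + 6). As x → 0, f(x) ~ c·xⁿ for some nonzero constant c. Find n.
3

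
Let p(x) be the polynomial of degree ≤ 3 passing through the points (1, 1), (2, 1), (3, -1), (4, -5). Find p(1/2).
1/4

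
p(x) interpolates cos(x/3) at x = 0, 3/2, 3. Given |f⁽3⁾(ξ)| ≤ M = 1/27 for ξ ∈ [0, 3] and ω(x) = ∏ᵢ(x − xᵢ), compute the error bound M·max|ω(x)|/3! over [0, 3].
sqrt(3)/216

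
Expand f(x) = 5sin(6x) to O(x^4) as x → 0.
30*x - 180*x**3 + O(x**4)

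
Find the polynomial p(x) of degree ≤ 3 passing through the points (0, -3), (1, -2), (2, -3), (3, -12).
-x**3 + 2*x**2 - 3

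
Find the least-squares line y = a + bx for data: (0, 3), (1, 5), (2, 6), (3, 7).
a = 33/10, b = 13/10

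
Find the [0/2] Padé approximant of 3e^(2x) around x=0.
3/(2*x**2 - 2*x + 1)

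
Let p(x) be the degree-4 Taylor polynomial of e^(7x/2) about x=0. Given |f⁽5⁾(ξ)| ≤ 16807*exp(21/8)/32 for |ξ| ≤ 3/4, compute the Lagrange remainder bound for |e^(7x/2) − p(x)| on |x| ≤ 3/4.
1361367*exp(21/8)/1310720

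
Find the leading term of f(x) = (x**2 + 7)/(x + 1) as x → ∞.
x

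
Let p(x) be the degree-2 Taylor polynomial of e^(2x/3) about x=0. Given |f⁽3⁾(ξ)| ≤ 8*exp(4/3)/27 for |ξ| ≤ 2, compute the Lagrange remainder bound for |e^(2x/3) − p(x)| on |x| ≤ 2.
32*exp(4/3)/81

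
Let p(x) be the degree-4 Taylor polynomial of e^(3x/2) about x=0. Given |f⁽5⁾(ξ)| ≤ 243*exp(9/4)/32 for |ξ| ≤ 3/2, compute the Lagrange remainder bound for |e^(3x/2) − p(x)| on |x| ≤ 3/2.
19683*exp(9/4)/40960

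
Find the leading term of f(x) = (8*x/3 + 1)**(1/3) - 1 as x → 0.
8*x/9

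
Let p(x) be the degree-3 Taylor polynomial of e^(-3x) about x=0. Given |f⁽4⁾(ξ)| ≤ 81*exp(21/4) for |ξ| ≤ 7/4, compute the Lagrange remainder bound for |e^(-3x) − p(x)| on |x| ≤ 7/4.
64827*exp(21/4)/2048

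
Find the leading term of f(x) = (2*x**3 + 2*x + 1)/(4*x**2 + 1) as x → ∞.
x/2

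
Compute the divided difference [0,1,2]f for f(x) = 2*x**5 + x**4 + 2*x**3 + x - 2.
43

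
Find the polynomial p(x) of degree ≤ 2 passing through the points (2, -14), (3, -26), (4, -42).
-2*x**2 - 2*x - 2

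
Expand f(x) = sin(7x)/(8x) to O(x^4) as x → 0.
7/8 - 343*x**2/48 + O(x**4)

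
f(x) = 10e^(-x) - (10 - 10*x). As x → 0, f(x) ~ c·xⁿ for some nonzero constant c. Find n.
2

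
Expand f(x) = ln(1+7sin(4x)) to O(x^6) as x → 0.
28*x - 392*x**2 + 21728*x**3/3 - 454720*x**4/3 + 10150784*x**5/3 + O(x**6)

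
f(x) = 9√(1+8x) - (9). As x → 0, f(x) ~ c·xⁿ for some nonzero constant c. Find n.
1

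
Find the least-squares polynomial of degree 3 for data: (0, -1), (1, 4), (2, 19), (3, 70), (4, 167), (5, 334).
-17/21 + (223/63)x + (-109/42)x² + (55/18)x³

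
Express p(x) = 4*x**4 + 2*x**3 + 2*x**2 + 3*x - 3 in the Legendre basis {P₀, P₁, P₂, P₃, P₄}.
(-23/15)P₀ + (21/5)P₁ + (76/21)P₂ + (4/5)P₃ + (32/35)P₄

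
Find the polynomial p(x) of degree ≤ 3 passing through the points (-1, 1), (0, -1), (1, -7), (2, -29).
-2*x**3 - 2*x**2 - 2*x - 1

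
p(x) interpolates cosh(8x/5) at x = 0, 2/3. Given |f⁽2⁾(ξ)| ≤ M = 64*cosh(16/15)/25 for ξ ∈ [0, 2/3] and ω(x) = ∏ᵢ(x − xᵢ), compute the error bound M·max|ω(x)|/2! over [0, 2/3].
32*cosh(16/15)/225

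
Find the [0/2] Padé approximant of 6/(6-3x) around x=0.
1/(1 - x/2)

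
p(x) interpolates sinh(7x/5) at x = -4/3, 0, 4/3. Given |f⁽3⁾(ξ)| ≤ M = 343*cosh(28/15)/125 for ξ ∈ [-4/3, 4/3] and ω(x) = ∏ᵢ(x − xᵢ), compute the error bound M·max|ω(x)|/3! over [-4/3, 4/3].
21952*sqrt(3)*cosh(28/15)/91125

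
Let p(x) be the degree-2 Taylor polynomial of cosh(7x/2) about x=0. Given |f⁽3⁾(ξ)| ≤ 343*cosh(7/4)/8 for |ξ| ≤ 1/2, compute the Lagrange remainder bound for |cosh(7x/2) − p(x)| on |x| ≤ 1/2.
343*cosh(7/4)/384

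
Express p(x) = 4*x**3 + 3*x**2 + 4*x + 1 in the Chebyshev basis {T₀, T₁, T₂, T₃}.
(5/2)T₀ + (7)T₁ + (3/2)T₂ + T₃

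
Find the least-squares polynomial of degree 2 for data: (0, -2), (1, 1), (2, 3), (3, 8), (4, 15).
-57/35 + (67/70)x + (11/14)x²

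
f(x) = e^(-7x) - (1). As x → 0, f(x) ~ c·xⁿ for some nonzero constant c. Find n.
1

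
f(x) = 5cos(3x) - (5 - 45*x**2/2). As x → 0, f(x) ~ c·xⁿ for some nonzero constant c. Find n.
4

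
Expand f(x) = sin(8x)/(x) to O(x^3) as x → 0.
8 - 256*x**2/3 + O(x**3)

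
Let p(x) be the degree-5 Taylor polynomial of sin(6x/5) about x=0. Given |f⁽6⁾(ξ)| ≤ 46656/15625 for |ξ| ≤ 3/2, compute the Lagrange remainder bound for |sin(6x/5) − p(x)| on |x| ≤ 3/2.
59049/1250000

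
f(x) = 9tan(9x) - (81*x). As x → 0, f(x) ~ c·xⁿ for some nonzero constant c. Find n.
3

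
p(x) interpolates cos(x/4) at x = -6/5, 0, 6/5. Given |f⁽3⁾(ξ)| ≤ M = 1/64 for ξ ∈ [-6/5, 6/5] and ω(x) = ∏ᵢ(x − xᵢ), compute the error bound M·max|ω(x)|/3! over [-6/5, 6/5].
sqrt(3)/1000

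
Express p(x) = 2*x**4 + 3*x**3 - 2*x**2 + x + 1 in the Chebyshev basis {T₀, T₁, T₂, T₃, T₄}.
(3/4)T₀ + (13/4)T₁ + (3/4)T₃ + (1/4)T₄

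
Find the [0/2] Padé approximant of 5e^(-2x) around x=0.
5/(2*x**2 + 2*x + 1)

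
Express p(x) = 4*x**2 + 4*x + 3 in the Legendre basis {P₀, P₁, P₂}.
(13/3)P₀ + (4)P₁ + (8/3)P₂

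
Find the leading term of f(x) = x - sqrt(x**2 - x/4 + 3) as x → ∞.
1/8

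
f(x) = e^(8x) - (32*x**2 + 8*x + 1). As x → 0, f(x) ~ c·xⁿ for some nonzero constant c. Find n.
3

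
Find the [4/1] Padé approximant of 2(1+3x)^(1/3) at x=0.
(2*x**4/3 - 16*x**3/15 + 12*x**2/5 + 32*x/5 + 2)/(11*x/5 + 1)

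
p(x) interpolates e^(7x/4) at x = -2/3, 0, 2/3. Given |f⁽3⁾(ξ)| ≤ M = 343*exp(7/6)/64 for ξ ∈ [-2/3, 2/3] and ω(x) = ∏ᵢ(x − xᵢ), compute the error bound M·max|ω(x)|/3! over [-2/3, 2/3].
343*sqrt(3)*exp(7/6)/5832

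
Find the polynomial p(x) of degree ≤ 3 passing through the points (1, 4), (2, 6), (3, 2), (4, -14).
-x**3 + 3*x**2 + 2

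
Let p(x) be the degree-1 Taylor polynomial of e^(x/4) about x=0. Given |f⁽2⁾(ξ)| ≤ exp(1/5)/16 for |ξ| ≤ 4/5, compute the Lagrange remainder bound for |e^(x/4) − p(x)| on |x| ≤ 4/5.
exp(1/5)/50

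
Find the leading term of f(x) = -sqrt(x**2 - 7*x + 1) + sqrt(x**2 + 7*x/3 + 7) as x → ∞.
14/3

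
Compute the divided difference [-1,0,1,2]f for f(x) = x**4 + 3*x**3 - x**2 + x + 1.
5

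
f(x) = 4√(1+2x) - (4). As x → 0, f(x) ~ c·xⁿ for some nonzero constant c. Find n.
1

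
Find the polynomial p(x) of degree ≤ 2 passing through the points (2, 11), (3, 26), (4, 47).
3*x**2 - 1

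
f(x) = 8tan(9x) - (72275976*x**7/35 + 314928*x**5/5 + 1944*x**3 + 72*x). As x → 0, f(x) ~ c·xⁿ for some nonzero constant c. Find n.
9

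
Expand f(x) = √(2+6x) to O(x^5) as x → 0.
sqrt(2) + 3*sqrt(2)*x/2 - 9*sqrt(2)*x**2/8 + 27*sqrt(2)*x**3/16 - 405*sqrt(2)*x**4/128 + O(x**5)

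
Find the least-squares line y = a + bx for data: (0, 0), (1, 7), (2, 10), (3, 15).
a = 4/5, b = 24/5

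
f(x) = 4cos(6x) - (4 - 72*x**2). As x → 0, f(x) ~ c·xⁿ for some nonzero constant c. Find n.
4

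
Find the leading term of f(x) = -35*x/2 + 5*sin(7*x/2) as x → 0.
-1715*x**3/48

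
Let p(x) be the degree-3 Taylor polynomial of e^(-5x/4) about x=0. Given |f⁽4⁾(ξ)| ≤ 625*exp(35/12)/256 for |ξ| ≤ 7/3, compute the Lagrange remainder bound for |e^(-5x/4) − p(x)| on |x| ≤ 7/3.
1500625*exp(35/12)/497664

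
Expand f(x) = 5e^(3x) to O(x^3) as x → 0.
5 + 15*x + 45*x**2/2 + O(x**3)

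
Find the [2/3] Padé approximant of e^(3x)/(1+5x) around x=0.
(1167*x**2/1460 + 558*x/365 + 1)/(2589*x**3/730 - 9699*x**2/1460 + 1288*x/365 + 1)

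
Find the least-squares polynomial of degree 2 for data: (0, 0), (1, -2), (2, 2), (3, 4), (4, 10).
-2/5 + (-7/5)x + x²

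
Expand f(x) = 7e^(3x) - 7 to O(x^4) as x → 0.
21*x + 63*x**2/2 + 63*x**3/2 + O(x**4)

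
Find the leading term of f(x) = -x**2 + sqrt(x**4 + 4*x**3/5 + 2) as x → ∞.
2*x/5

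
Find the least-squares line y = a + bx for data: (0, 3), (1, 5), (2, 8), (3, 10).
a = 29/10, b = 12/5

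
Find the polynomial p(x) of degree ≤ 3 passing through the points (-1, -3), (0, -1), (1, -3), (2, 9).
3*x**3 - 2*x**2 - 3*x - 1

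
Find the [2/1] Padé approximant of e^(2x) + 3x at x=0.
(-4*x**2/3 + 13*x/3 + 1)/(1 - 2*x/3)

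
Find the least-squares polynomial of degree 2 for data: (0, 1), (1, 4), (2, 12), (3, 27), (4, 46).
34/35 + (11/70)x + (39/14)x²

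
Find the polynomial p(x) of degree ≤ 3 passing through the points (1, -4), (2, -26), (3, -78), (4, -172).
-2*x**3 - 3*x**2 + x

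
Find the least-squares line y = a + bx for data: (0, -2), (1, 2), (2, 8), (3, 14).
a = -13/5, b = 27/5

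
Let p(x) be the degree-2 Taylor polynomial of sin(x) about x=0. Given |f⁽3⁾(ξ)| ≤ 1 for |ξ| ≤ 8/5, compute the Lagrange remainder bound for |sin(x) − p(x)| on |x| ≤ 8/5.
256/375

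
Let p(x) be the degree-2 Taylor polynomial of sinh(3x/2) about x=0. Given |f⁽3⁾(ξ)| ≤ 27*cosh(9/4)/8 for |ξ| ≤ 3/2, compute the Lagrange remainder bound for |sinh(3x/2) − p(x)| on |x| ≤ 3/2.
243*cosh(9/4)/128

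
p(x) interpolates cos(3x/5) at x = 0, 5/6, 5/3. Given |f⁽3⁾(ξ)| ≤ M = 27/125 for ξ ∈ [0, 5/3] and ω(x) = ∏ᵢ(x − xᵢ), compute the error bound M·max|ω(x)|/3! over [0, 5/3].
sqrt(3)/216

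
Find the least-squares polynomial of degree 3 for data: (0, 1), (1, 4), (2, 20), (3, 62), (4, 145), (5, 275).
76/63 + (-349/378)x + (43/36)x² + (215/108)x³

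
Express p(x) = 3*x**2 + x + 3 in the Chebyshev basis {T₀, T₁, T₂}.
(9/2)T₀ + T₁ + (3/2)T₂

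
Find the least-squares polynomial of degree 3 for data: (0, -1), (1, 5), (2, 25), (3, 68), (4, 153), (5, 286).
-62/63 + (718/189)x + (55/252)x² + (227/108)x³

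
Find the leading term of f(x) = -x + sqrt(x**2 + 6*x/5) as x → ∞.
3/5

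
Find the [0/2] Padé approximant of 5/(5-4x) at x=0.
1/(1 - 4*x/5)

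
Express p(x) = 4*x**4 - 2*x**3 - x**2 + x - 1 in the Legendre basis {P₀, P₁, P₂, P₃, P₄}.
(-8/15)P₀ + (-1/5)P₁ + (34/21)P₂ + (-4/5)P₃ + (32/35)P₄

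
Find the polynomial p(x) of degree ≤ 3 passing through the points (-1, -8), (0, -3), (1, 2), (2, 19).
2*x**3 + 3*x - 3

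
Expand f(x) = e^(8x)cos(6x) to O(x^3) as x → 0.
1 + 8*x + 14*x**2 + O(x**3)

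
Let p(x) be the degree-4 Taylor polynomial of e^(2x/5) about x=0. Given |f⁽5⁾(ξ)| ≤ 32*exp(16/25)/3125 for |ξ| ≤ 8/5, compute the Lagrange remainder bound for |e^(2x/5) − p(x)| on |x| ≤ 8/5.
131072*exp(16/25)/146484375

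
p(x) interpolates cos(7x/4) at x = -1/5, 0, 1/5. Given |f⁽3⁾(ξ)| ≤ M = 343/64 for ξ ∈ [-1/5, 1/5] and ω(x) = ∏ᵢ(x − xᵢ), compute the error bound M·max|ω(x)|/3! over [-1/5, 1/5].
343*sqrt(3)/216000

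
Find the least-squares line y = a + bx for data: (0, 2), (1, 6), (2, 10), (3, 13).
a = 11/5, b = 37/10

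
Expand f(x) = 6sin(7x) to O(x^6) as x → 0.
42*x - 343*x**3 + 16807*x**5/20 + O(x**6)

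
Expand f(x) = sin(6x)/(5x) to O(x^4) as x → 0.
6/5 - 36*x**2/5 + O(x**4)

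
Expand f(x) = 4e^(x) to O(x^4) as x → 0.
4 + 4*x + 2*x**2 + 2*x**3/3 + O(x**4)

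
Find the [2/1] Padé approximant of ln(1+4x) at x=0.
4*x*(2*x + 3)/(3*(8*x/3 + 1))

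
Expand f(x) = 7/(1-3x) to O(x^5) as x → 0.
7 + 21*x + 63*x**2 + 189*x**3 + 567*x**4 + O(x**5)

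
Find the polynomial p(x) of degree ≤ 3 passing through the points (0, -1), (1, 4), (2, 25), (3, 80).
3*x**3 - x**2 + 3*x - 1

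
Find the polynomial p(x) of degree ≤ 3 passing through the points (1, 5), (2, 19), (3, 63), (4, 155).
3*x**3 - 3*x**2 + 2*x + 3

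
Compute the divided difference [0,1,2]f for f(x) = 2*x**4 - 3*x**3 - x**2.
4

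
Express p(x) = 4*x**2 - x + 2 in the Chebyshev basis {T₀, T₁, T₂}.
(4)T₀ - T₁ + (2)T₂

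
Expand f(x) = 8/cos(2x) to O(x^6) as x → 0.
8 + 16*x**2 + 80*x**4/3 + O(x**6)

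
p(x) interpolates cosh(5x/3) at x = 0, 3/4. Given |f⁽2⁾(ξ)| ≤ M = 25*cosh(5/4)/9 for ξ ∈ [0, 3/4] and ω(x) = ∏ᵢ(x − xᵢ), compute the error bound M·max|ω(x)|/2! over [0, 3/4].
25*cosh(5/4)/128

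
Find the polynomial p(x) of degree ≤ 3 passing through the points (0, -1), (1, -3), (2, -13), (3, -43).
-2*x**3 + 2*x**2 - 2*x - 1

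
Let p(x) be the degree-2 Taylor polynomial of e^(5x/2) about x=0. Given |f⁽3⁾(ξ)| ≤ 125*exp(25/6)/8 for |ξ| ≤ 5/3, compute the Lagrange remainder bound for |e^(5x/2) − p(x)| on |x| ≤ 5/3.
15625*exp(25/6)/1296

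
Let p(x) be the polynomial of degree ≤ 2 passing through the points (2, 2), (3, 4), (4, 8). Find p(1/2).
11/4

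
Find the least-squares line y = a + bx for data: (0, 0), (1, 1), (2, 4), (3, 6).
a = -2/5, b = 21/10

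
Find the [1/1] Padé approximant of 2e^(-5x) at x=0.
(2 - 5*x)/(5*x/2 + 1)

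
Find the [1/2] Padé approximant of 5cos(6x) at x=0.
5/(18*x**2 + 1)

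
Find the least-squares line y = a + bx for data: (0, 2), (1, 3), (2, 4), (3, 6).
a = 9/5, b = 13/10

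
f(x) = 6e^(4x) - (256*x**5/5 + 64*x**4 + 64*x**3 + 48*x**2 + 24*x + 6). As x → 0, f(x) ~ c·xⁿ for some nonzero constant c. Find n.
6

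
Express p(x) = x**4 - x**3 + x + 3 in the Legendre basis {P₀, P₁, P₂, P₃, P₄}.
(16/5)P₀ + (2/5)P₁ + (4/7)P₂ + (-2/5)P₃ + (8/35)P₄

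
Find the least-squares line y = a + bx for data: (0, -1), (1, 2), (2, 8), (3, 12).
a = -3/2, b = 9/2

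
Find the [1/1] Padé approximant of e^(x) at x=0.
(x/2 + 1)/(1 - x/2)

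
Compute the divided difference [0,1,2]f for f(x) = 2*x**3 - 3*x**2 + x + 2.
3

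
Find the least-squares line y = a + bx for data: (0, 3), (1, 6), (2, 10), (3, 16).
a = 23/10, b = 43/10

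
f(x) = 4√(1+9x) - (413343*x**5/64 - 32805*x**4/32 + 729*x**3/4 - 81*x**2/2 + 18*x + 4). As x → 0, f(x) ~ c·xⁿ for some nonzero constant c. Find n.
6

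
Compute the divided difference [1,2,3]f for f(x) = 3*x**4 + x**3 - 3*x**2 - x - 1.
78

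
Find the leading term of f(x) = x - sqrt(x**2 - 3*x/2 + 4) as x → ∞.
3/4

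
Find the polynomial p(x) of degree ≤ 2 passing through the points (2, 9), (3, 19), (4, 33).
2*x**2 + 1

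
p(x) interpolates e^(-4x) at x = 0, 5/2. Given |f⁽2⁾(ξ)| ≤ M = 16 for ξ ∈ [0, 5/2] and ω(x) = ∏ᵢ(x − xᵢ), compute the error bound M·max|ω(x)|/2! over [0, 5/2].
25/2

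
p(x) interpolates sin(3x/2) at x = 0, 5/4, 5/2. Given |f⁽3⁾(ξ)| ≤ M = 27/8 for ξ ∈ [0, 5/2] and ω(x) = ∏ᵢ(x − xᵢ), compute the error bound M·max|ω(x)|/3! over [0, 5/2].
125*sqrt(3)/512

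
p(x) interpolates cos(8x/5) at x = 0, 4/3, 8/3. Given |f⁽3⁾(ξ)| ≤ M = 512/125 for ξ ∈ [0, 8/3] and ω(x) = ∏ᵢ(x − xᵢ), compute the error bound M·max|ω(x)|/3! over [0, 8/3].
32768*sqrt(3)/91125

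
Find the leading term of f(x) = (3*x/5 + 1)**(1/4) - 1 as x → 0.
3*x/20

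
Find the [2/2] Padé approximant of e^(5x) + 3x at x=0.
(505*x**2/12 + 13*x + 1)/(-125*x**2/12 + 5*x + 1)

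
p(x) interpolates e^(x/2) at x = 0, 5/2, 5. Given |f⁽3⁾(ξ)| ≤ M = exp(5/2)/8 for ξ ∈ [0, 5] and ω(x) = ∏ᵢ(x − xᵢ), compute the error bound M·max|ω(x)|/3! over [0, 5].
125*sqrt(3)*exp(5/2)/1728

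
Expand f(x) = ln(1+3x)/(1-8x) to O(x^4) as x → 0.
3*x + 39*x**2/2 + 165*x**3 + O(x**4)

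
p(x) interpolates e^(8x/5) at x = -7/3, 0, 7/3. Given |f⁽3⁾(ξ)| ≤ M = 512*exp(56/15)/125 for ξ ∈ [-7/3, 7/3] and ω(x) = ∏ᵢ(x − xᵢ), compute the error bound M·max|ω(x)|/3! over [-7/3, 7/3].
175616*sqrt(3)*exp(56/15)/91125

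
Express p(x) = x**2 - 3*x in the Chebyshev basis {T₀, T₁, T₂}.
(1/2)T₀ + (-3)T₁ + (1/2)T₂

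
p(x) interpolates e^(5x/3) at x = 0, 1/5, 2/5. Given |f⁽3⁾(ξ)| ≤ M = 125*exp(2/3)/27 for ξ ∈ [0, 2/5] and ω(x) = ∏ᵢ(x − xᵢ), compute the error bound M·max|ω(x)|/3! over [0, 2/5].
sqrt(3)*exp(2/3)/729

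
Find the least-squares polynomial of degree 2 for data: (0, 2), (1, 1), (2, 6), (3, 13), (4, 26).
66/35 + (-18/7)x + (15/7)x²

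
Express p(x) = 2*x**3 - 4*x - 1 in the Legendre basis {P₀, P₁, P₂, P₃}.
-P₀ + (-14/5)P₁ + (4/5)P₃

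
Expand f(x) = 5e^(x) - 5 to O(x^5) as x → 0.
5*x + 5*x**2/2 + 5*x**3/6 + 5*x**4/24 + O(x**5)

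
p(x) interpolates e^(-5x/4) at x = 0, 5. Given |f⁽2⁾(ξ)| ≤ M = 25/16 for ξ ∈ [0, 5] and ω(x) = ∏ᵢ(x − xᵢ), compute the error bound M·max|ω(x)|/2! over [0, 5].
625/128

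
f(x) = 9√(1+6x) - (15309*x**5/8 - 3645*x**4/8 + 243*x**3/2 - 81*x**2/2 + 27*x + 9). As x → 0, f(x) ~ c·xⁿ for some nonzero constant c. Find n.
6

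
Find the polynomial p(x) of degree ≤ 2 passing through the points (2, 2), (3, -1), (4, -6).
-x**2 + 2*x + 2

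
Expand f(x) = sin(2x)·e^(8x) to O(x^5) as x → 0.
2*x + 16*x**2 + 188*x**3/3 + 160*x**4 + O(x**5)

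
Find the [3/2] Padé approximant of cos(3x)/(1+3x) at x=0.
(63*x**3/4 - 21*x**2/4 - 3*x + 1)/(1 - 39*x**2/4)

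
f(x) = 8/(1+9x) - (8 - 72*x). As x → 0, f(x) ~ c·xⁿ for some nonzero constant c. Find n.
2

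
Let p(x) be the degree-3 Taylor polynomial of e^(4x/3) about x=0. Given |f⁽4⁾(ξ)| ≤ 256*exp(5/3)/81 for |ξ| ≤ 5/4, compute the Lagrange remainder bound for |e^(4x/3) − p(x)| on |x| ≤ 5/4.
625*exp(5/3)/1944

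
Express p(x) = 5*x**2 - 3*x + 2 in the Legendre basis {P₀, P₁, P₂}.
(11/3)P₀ + (-3)P₁ + (10/3)P₂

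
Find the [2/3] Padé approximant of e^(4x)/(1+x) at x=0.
(4*x**2/5 + 6*x/5 + 1)/(-4*x**3/15 + 6*x**2/5 - 9*x/5 + 1)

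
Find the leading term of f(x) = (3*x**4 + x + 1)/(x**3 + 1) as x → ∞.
3*x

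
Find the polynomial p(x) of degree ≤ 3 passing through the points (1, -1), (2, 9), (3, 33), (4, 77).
x**3 + x**2 - 3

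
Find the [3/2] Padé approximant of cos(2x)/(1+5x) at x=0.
(700*x**3/69 - 140*x**2/69 - 5*x + 1)/(1 - 1727*x**2/69)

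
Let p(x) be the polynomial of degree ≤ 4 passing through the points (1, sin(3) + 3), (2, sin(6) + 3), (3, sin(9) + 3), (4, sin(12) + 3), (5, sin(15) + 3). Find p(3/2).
35*sin(6)/32 - 35*sin(9)/64 + 7*sin(12)/32 - 5*sin(15)/128 + 35*sin(3)/128 + 3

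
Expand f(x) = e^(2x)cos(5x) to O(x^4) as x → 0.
1 + 2*x - 21*x**2/2 - 71*x**3/3 + O(x**4)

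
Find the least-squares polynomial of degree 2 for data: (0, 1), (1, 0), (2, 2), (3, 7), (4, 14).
32/35 + (-149/70)x + (19/14)x²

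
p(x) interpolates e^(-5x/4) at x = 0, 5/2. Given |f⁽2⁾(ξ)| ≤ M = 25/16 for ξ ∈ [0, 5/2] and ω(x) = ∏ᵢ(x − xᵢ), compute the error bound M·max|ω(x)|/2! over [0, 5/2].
625/512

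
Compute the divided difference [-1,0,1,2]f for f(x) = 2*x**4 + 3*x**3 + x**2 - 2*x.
7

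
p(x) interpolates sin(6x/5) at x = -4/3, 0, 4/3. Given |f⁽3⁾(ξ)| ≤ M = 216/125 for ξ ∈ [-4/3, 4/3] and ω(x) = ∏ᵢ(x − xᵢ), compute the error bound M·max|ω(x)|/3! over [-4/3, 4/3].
512*sqrt(3)/3375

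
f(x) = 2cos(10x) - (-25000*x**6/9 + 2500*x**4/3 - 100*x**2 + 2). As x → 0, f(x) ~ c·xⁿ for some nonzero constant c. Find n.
8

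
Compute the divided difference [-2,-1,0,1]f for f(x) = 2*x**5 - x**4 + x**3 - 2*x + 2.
13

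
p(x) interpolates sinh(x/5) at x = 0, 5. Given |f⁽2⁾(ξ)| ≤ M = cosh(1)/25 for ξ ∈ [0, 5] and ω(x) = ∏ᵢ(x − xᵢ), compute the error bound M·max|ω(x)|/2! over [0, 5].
cosh(1)/8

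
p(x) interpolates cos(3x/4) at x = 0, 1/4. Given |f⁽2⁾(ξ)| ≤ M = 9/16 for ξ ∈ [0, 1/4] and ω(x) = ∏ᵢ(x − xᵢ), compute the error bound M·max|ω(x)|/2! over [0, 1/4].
9/2048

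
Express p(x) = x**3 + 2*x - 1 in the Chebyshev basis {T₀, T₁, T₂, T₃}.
-T₀ + (11/4)T₁ + (1/4)T₃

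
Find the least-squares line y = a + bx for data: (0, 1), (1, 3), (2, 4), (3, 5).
a = 13/10, b = 13/10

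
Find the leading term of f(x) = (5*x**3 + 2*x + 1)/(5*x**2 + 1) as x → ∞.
x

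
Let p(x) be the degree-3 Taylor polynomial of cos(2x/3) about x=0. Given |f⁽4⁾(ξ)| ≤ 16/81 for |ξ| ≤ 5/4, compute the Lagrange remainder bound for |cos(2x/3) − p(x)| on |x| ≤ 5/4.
625/31104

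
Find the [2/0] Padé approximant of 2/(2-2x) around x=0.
x**2 + x + 1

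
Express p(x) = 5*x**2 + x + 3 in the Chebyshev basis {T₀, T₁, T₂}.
(11/2)T₀ + T₁ + (5/2)T₂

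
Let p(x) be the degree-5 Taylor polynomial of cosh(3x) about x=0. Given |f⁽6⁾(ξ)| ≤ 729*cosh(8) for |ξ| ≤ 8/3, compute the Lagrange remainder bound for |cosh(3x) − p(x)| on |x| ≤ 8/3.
16384*cosh(8)/45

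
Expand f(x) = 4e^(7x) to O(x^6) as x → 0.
4 + 28*x + 98*x**2 + 686*x**3/3 + 2401*x**4/6 + 16807*x**5/30 + O(x**6)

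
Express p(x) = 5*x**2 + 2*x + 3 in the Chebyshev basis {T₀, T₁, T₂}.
(11/2)T₀ + (2)T₁ + (5/2)T₂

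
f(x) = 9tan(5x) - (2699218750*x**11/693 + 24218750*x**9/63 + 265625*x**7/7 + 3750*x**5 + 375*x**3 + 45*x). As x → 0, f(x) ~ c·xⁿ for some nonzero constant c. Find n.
13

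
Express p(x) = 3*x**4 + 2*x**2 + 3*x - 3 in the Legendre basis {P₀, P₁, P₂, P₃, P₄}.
(-26/15)P₀ + (3)P₁ + (64/21)P₂ + (24/35)P₄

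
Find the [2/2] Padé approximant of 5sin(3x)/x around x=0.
(15 - 63*x**2/4)/(9*x**2/20 + 1)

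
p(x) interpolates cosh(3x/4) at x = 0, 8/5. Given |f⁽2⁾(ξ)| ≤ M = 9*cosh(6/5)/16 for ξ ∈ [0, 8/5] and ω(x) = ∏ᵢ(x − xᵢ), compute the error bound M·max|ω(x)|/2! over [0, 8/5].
9*cosh(6/5)/50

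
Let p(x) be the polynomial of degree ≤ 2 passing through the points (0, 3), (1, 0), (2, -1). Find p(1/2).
5/4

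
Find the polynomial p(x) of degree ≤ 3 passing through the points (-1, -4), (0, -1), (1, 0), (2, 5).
x**3 - x**2 + x - 1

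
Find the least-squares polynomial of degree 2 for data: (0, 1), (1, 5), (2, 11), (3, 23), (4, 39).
9/7 + (29/35)x + (15/7)x²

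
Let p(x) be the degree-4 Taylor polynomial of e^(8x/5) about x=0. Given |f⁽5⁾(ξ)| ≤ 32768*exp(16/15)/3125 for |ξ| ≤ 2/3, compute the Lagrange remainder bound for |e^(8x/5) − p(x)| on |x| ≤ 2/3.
131072*exp(16/15)/11390625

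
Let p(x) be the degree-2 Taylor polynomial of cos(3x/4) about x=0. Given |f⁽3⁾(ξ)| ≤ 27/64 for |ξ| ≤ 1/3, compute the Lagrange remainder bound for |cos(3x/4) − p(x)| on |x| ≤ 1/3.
1/384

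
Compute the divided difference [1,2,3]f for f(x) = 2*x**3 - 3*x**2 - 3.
9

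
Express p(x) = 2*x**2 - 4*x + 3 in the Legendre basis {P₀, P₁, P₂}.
(11/3)P₀ + (-4)P₁ + (4/3)P₂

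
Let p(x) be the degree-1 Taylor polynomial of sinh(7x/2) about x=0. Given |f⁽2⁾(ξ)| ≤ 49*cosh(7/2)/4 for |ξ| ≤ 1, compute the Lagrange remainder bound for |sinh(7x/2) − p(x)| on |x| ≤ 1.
49*cosh(7/2)/8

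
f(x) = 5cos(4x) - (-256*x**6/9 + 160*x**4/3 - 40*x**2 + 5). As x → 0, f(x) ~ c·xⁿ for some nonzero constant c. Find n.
8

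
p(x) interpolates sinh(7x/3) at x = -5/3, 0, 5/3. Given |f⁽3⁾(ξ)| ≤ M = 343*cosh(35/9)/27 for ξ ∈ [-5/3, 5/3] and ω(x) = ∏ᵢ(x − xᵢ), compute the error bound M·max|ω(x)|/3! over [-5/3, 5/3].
42875*sqrt(3)*cosh(35/9)/19683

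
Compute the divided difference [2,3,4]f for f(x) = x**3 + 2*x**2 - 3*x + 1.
11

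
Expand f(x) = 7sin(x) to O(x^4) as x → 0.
7*x - 7*x**3/6 + O(x**4)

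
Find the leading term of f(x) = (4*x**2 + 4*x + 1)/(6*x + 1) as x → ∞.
2*x/3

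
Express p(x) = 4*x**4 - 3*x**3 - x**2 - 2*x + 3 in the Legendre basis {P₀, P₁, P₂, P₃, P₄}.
(52/15)P₀ + (-19/5)P₁ + (34/21)P₂ + (-6/5)P₃ + (32/35)P₄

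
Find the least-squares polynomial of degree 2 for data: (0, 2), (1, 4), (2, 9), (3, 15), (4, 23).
13/7 + (111/70)x + (13/14)x²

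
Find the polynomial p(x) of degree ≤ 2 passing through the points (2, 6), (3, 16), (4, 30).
2*x**2 - 2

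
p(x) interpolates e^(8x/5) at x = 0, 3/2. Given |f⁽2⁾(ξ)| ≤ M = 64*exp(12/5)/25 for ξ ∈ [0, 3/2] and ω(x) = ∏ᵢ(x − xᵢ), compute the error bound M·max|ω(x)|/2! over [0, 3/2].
18*exp(12/5)/25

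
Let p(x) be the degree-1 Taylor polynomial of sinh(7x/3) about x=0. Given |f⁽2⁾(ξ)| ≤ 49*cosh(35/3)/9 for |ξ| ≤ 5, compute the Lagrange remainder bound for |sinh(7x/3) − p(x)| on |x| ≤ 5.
1225*cosh(35/3)/18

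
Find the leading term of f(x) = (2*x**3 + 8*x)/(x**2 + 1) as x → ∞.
2*x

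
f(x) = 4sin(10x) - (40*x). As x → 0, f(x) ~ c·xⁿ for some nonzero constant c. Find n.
3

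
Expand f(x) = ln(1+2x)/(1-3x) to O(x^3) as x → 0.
2*x + 4*x**2 + O(x**3)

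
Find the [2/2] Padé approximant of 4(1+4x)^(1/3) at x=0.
(448*x**2/27 + 56*x/3 + 4)/(40*x**2/27 + 10*x/3 + 1)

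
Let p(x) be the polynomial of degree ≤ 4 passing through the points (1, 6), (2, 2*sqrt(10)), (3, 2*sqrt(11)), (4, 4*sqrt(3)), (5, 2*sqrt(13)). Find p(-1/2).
-693*sqrt(10)/16 - 385*sqrt(3)/8 + 315*sqrt(13)/64 + 3465/64 + 1485*sqrt(11)/32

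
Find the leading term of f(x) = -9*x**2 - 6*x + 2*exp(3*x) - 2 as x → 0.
9*x**3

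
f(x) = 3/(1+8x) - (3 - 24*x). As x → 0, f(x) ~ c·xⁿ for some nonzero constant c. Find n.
2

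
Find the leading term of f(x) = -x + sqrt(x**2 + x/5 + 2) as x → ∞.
1/10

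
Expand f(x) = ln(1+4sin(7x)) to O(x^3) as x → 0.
28*x - 392*x**2 + O(x**3)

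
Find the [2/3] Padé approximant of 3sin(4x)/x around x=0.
(12 - 112*x**2/5)/(4*x**2/5 + 1)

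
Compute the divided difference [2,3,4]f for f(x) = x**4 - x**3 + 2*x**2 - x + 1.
48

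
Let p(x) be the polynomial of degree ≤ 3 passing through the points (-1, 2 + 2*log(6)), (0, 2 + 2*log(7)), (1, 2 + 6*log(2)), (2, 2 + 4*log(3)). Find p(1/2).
2 + log(56*2**(1/4)*3**(5/8)*7**(1/8)/3)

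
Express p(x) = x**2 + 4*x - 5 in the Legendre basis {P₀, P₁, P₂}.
(-14/3)P₀ + (4)P₁ + (2/3)P₂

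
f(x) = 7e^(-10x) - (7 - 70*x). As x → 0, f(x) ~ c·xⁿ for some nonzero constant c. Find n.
2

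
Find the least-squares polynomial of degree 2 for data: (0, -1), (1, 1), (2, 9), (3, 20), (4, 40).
-29/35 + (-73/70)x + (39/14)x²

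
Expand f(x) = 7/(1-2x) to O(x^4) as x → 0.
7 + 14*x + 28*x**2 + 56*x**3 + O(x**4)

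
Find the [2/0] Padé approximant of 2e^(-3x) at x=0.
9*x**2 - 6*x + 2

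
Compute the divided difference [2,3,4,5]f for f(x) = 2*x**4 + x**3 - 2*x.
29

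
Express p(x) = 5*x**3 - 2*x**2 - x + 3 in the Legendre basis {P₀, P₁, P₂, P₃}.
(7/3)P₀ + (2)P₁ + (-4/3)P₂ + (2)P₃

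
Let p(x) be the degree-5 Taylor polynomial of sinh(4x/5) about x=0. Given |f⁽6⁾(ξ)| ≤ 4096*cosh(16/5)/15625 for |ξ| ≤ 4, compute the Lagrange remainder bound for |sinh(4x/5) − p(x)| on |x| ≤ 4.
1048576*cosh(16/5)/703125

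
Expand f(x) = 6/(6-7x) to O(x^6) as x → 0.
1 + 7*x/6 + 49*x**2/36 + 343*x**3/216 + 2401*x**4/1296 + 16807*x**5/7776 + O(x**6)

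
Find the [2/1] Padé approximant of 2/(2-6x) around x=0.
1/(1 - 3*x)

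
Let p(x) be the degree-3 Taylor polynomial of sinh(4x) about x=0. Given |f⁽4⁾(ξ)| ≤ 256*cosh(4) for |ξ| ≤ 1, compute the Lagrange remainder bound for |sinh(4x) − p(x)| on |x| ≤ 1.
32*cosh(4)/3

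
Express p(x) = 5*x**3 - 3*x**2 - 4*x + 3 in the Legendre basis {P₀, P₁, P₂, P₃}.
(2)P₀ - P₁ + (-2)P₂ + (2)P₃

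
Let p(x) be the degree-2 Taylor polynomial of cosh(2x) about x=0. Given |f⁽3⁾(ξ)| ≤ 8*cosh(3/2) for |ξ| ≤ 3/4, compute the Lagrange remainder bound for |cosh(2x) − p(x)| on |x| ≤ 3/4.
9*cosh(3/2)/16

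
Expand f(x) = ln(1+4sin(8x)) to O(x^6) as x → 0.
32*x - 512*x**2 + 31744*x**3/3 - 753664*x**4/3 + 19087360*x**5/3 + O(x**6)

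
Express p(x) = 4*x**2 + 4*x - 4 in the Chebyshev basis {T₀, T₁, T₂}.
(-2)T₀ + (4)T₁ + (2)T₂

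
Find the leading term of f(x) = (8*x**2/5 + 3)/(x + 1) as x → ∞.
8*x/5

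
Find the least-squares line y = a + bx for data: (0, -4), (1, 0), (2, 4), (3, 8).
a = -4, b = 4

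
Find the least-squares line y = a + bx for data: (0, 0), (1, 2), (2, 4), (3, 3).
a = 3/5, b = 11/10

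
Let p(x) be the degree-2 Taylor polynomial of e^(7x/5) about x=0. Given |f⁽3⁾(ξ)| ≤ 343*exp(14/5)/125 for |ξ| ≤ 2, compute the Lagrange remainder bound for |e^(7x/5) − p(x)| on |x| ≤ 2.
1372*exp(14/5)/375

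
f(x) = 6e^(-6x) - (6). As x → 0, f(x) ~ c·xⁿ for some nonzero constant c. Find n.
1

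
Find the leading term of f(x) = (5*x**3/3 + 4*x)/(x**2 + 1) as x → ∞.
5*x/3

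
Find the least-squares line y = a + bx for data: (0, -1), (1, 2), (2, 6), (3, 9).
a = -11/10, b = 17/5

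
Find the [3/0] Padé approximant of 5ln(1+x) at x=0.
5*x*(2*x**2 - 3*x + 6)/6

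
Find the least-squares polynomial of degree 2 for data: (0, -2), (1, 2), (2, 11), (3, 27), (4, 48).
-68/35 + (11/14)x + (41/14)x²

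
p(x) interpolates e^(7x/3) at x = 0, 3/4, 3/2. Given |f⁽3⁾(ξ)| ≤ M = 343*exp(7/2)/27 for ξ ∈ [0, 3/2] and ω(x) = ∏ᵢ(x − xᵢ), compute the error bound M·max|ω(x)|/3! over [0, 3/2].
343*sqrt(3)*exp(7/2)/1728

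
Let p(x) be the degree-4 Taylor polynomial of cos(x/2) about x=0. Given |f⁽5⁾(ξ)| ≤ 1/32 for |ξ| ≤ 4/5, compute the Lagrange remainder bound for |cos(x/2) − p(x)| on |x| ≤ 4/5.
4/46875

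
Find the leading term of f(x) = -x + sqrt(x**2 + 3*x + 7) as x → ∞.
3/2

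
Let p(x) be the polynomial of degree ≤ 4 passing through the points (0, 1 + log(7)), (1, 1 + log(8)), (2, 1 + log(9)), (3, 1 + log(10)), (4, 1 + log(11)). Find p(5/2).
1 + log(3*11**(123/128)*3**(13/32)*5**(15/32)*7**(3/128)/11)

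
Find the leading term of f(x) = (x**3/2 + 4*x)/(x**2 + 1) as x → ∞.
x/2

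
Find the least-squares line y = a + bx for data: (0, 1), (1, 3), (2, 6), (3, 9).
a = 7/10, b = 27/10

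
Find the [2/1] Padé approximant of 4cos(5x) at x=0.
4 - 50*x**2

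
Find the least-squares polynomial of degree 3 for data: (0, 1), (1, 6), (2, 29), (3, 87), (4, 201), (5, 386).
65/63 + (401/189)x + (-13/63)x² + (82/27)x³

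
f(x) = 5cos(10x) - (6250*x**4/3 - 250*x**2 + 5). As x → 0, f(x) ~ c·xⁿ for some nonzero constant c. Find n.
6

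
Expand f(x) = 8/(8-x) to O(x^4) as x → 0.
1 + x/8 + x**2/64 + x**3/512 + O(x**4)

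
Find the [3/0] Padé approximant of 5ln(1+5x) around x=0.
25*x*(50*x**2 - 15*x + 6)/6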